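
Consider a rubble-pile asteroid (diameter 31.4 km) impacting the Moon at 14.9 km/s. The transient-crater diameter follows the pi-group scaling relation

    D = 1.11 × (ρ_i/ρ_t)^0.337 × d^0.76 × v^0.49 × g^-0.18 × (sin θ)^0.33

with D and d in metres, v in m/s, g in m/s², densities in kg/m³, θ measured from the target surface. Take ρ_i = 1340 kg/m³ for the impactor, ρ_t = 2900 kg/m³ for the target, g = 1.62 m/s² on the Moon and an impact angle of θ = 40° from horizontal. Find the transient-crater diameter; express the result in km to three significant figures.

In SI units: d = 31400 m, v = 14900 m/s.
(ρ_i/ρ_t)^0.337 = (1340/2900)^0.337 = 0.7709
d^0.76 = 31400^0.76 = 2616
v^0.49 = 14900^0.49 = 110.9
g^-0.18 = 1.62^-0.18 = 0.9168
(sin 40°)^0.33 = 0.6428^0.33 = 0.8643
D = 1.11 × 0.7709 × 2616 × 110.9 × 0.9168 × 0.8643 = 1.967 × 10^5 m
   = 196.7 km

D ≈ 197 km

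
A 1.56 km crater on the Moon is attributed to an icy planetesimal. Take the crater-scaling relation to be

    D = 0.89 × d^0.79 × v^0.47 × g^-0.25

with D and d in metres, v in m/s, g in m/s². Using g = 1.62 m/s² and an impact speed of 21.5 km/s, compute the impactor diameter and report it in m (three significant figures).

Rearranging for d: d = [D / (0.89 · 21500^0.47 · 1.62^-0.25)]^(1/0.79).
D = 1560 m.
21500^0.47 = 108.7
1.62^-0.25 = 0.8864
Denominator = 0.89 × 108.7 × 0.8864 = 85.75
D / 85.75 = 1560 / 85.75 = 18.19
d = 18.19^(1/0.79) = 18.19^1.2658 = 39.33 m

d ≈ 39.3 m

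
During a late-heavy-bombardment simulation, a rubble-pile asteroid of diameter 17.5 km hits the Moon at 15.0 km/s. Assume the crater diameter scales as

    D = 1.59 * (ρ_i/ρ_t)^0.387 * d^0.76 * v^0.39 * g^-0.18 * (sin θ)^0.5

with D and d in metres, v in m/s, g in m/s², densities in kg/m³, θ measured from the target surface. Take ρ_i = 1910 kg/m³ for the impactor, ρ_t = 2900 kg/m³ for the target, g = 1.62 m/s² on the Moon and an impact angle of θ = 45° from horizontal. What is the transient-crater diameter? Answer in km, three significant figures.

D ≈ 74.4 km

In SI units: d = 17500 m, v = 15000 m/s.
(ρ_i/ρ_t)^0.387 = (1910/2900)^0.387 = 0.8508
d^0.76 = 17500^0.76 = 1678
v^0.39 = 15000^0.39 = 42.53
g^-0.18 = 1.62^-0.18 = 0.9168
(sin 45°)^0.5 = 0.7071^0.5 = 0.8409
D = 1.59 × 0.8508 × 1678 × 42.53 × 0.9168 × 0.8409 = 74427 m
   = 74.43 km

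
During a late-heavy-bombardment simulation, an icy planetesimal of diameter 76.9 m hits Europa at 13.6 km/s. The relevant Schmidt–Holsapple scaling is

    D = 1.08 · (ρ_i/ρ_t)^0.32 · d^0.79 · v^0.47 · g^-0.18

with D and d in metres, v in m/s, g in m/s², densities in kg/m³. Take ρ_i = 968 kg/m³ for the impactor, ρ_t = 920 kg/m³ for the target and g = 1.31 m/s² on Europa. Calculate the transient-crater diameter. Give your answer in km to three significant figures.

In SI units: v = 13600 m/s.
(ρ_i/ρ_t)^0.32 = (968/920)^0.32 = 1.016
d^0.79 = 76.9^0.79 = 30.89
v^0.47 = 13600^0.47 = 87.65
g^-0.18 = 1.31^-0.18 = 0.9526
D = 1.08 × 1.016 × 30.89 × 87.65 × 0.9526 = 2830 m
   = 2.830 km

D ≈ 2.83 km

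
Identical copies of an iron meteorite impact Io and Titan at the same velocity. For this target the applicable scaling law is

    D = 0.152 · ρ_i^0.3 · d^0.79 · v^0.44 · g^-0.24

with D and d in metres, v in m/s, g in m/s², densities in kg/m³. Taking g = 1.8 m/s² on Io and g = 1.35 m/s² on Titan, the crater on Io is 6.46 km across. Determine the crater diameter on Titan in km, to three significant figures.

All impactor-dependent factors cancel in the ratio, leaving D_Titan/D_Io = (g_Titan/g_Io)^-0.24.
(1.35/1.8)^-0.24 = 0.7500^-0.24 = 1.071
D_Titan = 1.071 × 6.46 km = 6.92 km

D ≈ 6.92 km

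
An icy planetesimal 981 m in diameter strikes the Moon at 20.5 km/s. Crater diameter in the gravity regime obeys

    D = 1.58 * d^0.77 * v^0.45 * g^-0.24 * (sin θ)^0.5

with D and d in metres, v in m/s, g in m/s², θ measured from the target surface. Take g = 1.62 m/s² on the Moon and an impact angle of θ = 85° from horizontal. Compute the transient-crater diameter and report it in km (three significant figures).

D ≈ 24.6 km

In SI units: v = 20500 m/s.
d^0.77 = 981^0.77 = 201.2
v^0.45 = 20500^0.45 = 87.15
g^-0.24 = 1.62^-0.24 = 0.8907
(sin 85°)^0.5 = 0.9962^0.5 = 0.9981
D = 1.58 × 201.2 × 87.15 × 0.8907 × 0.9981 = 24630 m
   = 24.63 km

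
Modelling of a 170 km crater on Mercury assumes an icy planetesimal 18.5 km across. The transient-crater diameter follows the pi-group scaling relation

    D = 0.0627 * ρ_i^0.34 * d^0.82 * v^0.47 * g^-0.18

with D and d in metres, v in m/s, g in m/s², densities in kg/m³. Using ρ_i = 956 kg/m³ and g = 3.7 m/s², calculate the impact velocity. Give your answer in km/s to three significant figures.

v ≈ 20.2 km/s

Rearranging for v: v = [D / (0.0627 · 956^0.34 · 18500^0.82 · 3.7^-0.18)]^(1/0.47).
D = 170000 m.
956^0.34 = 10.31
18500^0.82 = 3156
3.7^-0.18 = 0.7902
Denominator = 0.0627 × 10.31 × 3156 × 0.7902 = 1612
D / 1612 = 170000 / 1612 = 105.5
v = 105.5^(1/0.47) = 105.5^2.1277 = 20178 m/s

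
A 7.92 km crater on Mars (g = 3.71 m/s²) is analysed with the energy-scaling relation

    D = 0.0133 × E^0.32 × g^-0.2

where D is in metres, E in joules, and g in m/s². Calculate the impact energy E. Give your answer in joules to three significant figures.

Rearranging: E = [D / (0.0133 · g^-0.2)]^(1/0.32).
D = 7920 m.
g^-0.2 = 3.71^-0.2 = 0.7694
D / (0.0133 × 0.7694) = 7920 / (0.01023) = 7.742 × 10^5
E = (7.742 × 10^5)^3.125 = 2.527 × 10^18 J

E ≈ 2.53 × 10^18 J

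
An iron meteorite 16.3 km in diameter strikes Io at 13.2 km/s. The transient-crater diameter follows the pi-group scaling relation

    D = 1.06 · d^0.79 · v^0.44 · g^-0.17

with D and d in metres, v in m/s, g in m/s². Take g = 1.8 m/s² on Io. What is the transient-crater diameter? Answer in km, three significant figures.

In SI units: d = 16300 m, v = 13200 m/s.
d^0.79 = 16300^0.79 = 2126
v^0.44 = 13200^0.44 = 65.02
g^-0.17 = 1.8^-0.17 = 0.9049
D = 1.06 × 2126 × 65.02 × 0.9049 = 1.326 × 10^5 m
   = 132.6 km

D ≈ 133 km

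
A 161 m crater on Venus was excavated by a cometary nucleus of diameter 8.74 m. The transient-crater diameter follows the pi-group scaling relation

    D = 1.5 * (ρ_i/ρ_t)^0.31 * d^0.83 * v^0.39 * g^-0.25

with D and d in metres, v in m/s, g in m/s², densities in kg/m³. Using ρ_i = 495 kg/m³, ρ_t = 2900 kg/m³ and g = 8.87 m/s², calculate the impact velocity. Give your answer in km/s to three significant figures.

Rearranging for v: v = [D / (1.5 · (495/2900)^0.31 · 8.74^0.83 · 8.87^-0.25)]^(1/0.39).
(495/2900)^0.31 = 0.5781
8.74^0.83 = 6.046
8.87^-0.25 = 0.5795
Denominator = 1.5 × 0.5781 × 6.046 × 0.5795 = 3.038
D / 3.038 = 161 / 3.038 = 53.00
v = 53.00^(1/0.39) = 53.00^2.5641 = 26376 m/s

v ≈ 26.4 km/s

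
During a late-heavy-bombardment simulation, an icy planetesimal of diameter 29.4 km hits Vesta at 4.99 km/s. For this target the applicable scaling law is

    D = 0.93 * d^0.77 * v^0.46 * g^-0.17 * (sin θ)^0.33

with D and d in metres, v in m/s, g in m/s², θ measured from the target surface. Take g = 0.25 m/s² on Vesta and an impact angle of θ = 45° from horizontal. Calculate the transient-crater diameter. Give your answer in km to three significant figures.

In SI units: d = 29400 m, v = 4990 m/s.
d^0.77 = 29400^0.77 = 2758
v^0.46 = 4990^0.46 = 50.25
g^-0.17 = 0.25^-0.17 = 1.266
(sin 45°)^0.33 = 0.7071^0.33 = 0.8919
D = 0.93 × 2758 × 50.25 × 1.266 × 0.8919 = 1.455 × 10^5 m
   = 145.5 km

D ≈ 146 km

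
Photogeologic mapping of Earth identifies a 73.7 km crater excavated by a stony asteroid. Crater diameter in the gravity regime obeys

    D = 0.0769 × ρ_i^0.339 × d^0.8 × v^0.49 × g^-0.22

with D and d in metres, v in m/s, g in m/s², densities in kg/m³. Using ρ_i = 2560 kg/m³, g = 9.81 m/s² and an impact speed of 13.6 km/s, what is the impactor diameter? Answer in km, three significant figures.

Rearranging for d: d = [D / (0.0769 · 2560^0.339 · 13600^0.49 · 9.81^-0.22)]^(1/0.8).
D = 73700 m.
2560^0.339 = 14.30
13600^0.49 = 106.0
9.81^-0.22 = 0.6051
Denominator = 0.0769 × 14.30 × 106.0 × 0.6051 = 70.53
D / 70.53 = 73700 / 70.53 = 1045
d = 1045^(1/0.8) = 1045^1.25 = 5941 m

d ≈ 5.94 km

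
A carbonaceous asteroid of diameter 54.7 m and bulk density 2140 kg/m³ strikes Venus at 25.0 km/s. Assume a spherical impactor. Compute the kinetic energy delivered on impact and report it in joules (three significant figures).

E ≈ 5.73 × 10^16 J

v = 25000 m/s.
Mass m = (π/6) ρ d³ = (π/6) × 2140 × (54.7)³ = 1.834 × 10^8 kg
E = ½ m v² = 0.5 × 1.834 × 10^8 × (25000)² = 5.731 × 10^16 J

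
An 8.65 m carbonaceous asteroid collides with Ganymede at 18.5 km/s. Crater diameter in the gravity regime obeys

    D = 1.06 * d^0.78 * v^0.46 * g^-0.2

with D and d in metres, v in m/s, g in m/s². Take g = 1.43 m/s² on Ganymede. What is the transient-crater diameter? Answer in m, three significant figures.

In SI units: v = 18500 m/s.
d^0.78 = 8.65^0.78 = 5.381
v^0.46 = 18500^0.46 = 91.81
g^-0.2 = 1.43^-0.2 = 0.9310
D = 1.06 × 5.381 × 91.81 × 0.9310 = 487.5 m

D ≈ 488 m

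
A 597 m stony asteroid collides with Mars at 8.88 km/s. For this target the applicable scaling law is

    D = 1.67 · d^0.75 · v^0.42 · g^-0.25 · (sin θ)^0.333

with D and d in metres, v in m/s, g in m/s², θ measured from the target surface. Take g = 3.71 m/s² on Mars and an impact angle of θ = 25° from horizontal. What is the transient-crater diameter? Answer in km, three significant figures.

In SI units: v = 8880 m/s.
d^0.75 = 597^0.75 = 120.8
v^0.42 = 8880^0.42 = 45.53
g^-0.25 = 3.71^-0.25 = 0.7205
(sin 25°)^0.333 = 0.4226^0.333 = 0.7506
D = 1.67 × 120.8 × 45.53 × 0.7205 × 0.7506 = 4967 m
   = 4.967 km

D ≈ 4.97 km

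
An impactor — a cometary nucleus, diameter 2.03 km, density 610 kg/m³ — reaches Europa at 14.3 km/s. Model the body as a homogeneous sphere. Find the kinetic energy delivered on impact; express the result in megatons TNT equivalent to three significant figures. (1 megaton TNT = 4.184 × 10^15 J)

E ≈ 65300 Mt TNT

d = 2030 m; v = 14300 m/s.
Mass m = (π/6) ρ d³ = (π/6) × 610 × (2030)³ = 2.672 × 10^12 kg
E = ½ m v² = 0.5 × 2.672 × 10^12 × (14300)² = 2.732 × 10^20 J
   = 2.732 × 10^20 / 4.184×10^15 = 65296 Mt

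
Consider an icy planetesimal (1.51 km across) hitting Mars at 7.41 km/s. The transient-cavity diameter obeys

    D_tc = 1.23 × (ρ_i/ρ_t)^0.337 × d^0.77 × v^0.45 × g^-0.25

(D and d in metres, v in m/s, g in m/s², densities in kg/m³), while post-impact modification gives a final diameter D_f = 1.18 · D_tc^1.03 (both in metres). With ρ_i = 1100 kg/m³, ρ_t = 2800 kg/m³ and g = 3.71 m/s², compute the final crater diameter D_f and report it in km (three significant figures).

In SI: d = 1510 m, v = 7410 m/s.
(ρ_i/ρ_t)^0.337 = (1100/2800)^0.337 = 0.7299
d^0.77 = 1510^0.77 = 280.4
v^0.45 = 7410^0.45 = 55.13
g^-0.25 = 3.71^-0.25 = 0.7205
D_tc = 1.23 × 0.7299 × 280.4 × 55.13 × 0.7205 = 9999 m
D_f = 1.18 × (9999)^1.03 = 15554 m
     = 15.55 km

D_f ≈ 15.6 km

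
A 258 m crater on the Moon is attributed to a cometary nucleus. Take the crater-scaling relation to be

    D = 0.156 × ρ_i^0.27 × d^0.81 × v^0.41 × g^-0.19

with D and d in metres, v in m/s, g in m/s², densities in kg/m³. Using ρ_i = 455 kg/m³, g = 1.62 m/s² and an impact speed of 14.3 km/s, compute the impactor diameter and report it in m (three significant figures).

d ≈ 10.8 m

Rearranging for d: d = [D / (0.156 · 455^0.27 · 14300^0.41 · 1.62^-0.19)]^(1/0.81).
455^0.27 = 5.220
14300^0.41 = 50.55
1.62^-0.19 = 0.9124
Denominator = 0.156 × 5.220 × 50.55 × 0.9124 = 37.56
D / 37.56 = 258 / 37.56 = 6.869
d = 6.869^(1/0.81) = 6.869^1.2346 = 10.80 m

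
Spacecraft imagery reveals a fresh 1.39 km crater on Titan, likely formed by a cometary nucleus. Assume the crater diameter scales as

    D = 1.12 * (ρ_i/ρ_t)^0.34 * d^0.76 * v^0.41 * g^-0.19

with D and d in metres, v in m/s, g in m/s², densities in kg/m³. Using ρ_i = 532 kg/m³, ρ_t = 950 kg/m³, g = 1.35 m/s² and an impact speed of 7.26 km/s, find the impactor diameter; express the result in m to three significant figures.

d ≈ 136 m

Rearranging for d: d = [D / (1.12 · (532/950)^0.34 · 7260^0.41 · 1.35^-0.19)]^(1/0.76).
D = 1390 m.
(532/950)^0.34 = 0.8211
7260^0.41 = 38.28
1.35^-0.19 = 0.9446
Denominator = 1.12 × 0.8211 × 38.28 × 0.9446 = 33.25
D / 33.25 = 1390 / 33.25 = 41.80
d = 41.80^(1/0.76) = 41.80^1.3158 = 135.9 m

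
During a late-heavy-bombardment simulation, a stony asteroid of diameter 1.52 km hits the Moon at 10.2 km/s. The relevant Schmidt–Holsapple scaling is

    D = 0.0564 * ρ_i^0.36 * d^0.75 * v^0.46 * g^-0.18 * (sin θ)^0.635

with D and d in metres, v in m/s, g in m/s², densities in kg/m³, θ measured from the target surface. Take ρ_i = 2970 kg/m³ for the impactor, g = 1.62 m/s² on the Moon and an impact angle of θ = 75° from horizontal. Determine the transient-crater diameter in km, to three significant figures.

In SI units: d = 1520 m, v = 10200 m/s.
ρ_i^0.36 = 2970^0.36 = 17.79
d^0.75 = 1520^0.75 = 243.4
v^0.46 = 10200^0.46 = 69.82
g^-0.18 = 1.62^-0.18 = 0.9168
(sin 75°)^0.635 = 0.9659^0.635 = 0.9782
D = 0.0564 × 17.79 × 243.4 × 69.82 × 0.9168 × 0.9782 = 15292 m
   = 15.29 km

D ≈ 15.3 km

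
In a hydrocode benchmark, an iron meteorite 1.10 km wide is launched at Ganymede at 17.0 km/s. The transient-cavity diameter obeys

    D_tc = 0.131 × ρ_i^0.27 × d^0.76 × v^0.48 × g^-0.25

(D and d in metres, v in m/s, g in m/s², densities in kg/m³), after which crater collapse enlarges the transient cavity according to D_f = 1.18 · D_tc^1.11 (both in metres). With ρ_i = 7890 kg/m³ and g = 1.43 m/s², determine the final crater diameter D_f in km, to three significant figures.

In SI: d = 1100 m, v = 17000 m/s.
ρ_i^0.27 = 7890^0.27 = 11.28
d^0.76 = 1100^0.76 = 204.9
v^0.48 = 17000^0.48 = 107.3
g^-0.25 = 1.43^-0.25 = 0.9145
D_tc = 0.131 × 11.28 × 204.9 × 107.3 × 0.9145 = 29710 m
D_f = 1.18 × (29710)^1.11 = 1.088 × 10^5 m
     = 108.8 km

D_f ≈ 109 km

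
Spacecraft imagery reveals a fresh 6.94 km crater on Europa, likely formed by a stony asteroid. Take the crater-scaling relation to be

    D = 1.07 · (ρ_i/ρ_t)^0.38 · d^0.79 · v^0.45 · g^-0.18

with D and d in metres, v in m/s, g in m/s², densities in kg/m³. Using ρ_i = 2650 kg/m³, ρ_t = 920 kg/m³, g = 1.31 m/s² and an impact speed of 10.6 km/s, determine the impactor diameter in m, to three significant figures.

d ≈ 218 m

Rearranging for d: d = [D / (1.07 · (2650/920)^0.38 · 10600^0.45 · 1.31^-0.18)]^(1/0.79).
D = 6940 m.
(2650/920)^0.38 = 1.495
10600^0.45 = 64.77
1.31^-0.18 = 0.9526
Denominator = 1.07 × 1.495 × 64.77 × 0.9526 = 98.70
D / 98.70 = 6940 / 98.70 = 70.31
d = 70.31^(1/0.79) = 70.31^1.2658 = 217.7 m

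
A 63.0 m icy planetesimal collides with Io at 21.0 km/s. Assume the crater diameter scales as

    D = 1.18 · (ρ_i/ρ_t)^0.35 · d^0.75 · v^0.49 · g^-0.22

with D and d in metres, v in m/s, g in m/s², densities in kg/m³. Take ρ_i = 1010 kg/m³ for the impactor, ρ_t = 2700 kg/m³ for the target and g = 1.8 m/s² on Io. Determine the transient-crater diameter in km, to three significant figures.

D ≈ 2.16 km

In SI units: v = 21000 m/s.
(ρ_i/ρ_t)^0.35 = (1010/2700)^0.35 = 0.7088
d^0.75 = 63^0.75 = 22.36
v^0.49 = 21000^0.49 = 131.2
g^-0.22 = 1.8^-0.22 = 0.8787
D = 1.18 × 0.7088 × 22.36 × 131.2 × 0.8787 = 2156 m
   = 2.156 km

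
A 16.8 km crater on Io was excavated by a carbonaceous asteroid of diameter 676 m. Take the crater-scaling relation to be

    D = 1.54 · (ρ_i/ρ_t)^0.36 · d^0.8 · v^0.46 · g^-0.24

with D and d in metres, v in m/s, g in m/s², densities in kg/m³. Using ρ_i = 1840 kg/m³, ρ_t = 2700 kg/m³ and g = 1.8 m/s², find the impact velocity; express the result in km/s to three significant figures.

Rearranging for v: v = [D / (1.54 · (1840/2700)^0.36 · 676^0.8 · 1.8^-0.24)]^(1/0.46).
D = 16800 m.
(1840/2700)^0.36 = 0.8711
676^0.8 = 183.6
1.8^-0.24 = 0.8684
Denominator = 1.54 × 0.8711 × 183.6 × 0.8684 = 213.9
D / 213.9 = 16800 / 213.9 = 78.54
v = 78.54^(1/0.46) = 78.54^2.1739 = 13175 m/s

v ≈ 13.2 km/s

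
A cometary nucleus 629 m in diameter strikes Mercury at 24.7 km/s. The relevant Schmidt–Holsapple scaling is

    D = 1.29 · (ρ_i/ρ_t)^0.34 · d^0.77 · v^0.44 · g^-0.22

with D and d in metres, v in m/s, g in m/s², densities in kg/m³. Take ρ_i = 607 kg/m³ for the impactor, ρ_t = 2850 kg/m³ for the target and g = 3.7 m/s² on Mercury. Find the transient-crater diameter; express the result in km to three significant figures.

D ≈ 7.00 km

In SI units: v = 24700 m/s.
(ρ_i/ρ_t)^0.34 = (607/2850)^0.34 = 0.5911
d^0.77 = 629^0.77 = 142.9
v^0.44 = 24700^0.44 = 85.66
g^-0.22 = 3.7^-0.22 = 0.7499
D = 1.29 × 0.5911 × 142.9 × 85.66 × 0.7499 = 6999 m
   = 6.999 km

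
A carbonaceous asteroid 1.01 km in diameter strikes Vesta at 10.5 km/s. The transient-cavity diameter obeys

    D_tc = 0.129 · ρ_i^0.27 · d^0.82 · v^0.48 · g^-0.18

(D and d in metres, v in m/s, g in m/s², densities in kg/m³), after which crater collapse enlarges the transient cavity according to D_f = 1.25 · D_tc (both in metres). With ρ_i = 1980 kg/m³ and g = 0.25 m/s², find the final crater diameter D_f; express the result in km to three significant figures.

D_f ≈ 39.8 km

In SI: d = 1010 m, v = 10500 m/s.
ρ_i^0.27 = 1980^0.27 = 7.764
d^0.82 = 1010^0.82 = 290.8
v^0.48 = 10500^0.48 = 85.15
g^-0.18 = 0.25^-0.18 = 1.283
D_tc = 0.129 × 7.764 × 290.8 × 85.15 × 1.283 = 31820 m
D_f = 1.25 × 31820 = 39775 m
     = 39.77 km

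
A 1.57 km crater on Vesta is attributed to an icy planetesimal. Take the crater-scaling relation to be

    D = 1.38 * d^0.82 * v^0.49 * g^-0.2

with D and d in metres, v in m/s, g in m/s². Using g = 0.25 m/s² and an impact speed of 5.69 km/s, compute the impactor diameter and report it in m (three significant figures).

d ≈ 21.7 m

Rearranging for d: d = [D / (1.38 · 5690^0.49 · 0.25^-0.2)]^(1/0.82).
D = 1570 m.
5690^0.49 = 69.18
0.25^-0.2 = 1.320
Denominator = 1.38 × 69.18 × 1.320 = 126.0
D / 126.0 = 1570 / 126.0 = 12.46
d = 12.46^(1/0.82) = 12.46^1.2195 = 21.68 m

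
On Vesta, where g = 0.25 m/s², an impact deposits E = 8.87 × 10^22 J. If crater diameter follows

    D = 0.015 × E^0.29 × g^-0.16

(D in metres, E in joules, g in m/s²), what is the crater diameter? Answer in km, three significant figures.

E^0.29 = (8.87 × 10^22)^0.29 = 4.517 × 10^6
g^-0.16 = 0.25^-0.16 = 1.248
D = 0.015 × 4.517 × 10^6 × 1.248 = 84558 m
   = 84.56 km

D ≈ 84.6 km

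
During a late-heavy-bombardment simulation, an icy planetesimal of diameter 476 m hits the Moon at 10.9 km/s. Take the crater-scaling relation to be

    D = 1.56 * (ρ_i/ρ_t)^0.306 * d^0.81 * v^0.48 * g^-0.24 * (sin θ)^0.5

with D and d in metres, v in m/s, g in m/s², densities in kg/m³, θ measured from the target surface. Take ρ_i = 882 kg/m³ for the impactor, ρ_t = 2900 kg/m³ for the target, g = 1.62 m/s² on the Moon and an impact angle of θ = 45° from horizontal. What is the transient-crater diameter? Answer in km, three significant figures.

In SI units: v = 10900 m/s.
(ρ_i/ρ_t)^0.306 = (882/2900)^0.306 = 0.6947
d^0.81 = 476^0.81 = 147.5
v^0.48 = 10900^0.48 = 86.69
g^-0.24 = 1.62^-0.24 = 0.8907
(sin 45°)^0.5 = 0.7071^0.5 = 0.8409
D = 1.56 × 0.6947 × 147.5 × 86.69 × 0.8907 × 0.8409 = 10379 m
   = 10.38 km

D ≈ 10.4 km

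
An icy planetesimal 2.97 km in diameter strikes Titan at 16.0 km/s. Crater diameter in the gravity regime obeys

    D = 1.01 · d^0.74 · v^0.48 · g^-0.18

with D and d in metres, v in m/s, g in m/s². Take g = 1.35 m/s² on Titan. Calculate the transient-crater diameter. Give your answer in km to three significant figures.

D ≈ 37.0 km

In SI units: d = 2970 m, v = 16000 m/s.
d^0.74 = 2970^0.74 = 371.4
v^0.48 = 16000^0.48 = 104.2
g^-0.18 = 1.35^-0.18 = 0.9474
D = 1.01 × 371.4 × 104.2 × 0.9474 = 37031 m
   = 37.03 km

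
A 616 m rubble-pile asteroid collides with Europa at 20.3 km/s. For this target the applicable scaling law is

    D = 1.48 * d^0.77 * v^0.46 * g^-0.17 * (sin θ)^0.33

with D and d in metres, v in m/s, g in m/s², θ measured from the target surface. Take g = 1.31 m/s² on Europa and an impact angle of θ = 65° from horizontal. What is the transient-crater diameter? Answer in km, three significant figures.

In SI units: v = 20300 m/s.
d^0.77 = 616^0.77 = 140.6
v^0.46 = 20300^0.46 = 95.82
g^-0.17 = 1.31^-0.17 = 0.9551
(sin 65°)^0.33 = 0.9063^0.33 = 0.9681
D = 1.48 × 140.6 × 95.82 × 0.9551 × 0.9681 = 18436 m
   = 18.44 km

D ≈ 18.4 km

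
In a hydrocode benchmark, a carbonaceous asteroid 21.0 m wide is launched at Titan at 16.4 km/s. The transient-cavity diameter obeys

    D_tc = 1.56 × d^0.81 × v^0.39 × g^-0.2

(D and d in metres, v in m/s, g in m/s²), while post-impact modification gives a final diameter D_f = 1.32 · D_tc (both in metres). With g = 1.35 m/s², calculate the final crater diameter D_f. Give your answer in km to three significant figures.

v = 16400 m/s.
d^0.81 = 21^0.81 = 11.78
v^0.39 = 16400^0.39 = 44.03
g^-0.2 = 1.35^-0.2 = 0.9417
D_tc = 1.56 × 11.78 × 44.03 × 0.9417 = 762.0 m
D_f = 1.32 × 762.0 = 1006 m
     = 1.006 km

D_f ≈ 1.01 km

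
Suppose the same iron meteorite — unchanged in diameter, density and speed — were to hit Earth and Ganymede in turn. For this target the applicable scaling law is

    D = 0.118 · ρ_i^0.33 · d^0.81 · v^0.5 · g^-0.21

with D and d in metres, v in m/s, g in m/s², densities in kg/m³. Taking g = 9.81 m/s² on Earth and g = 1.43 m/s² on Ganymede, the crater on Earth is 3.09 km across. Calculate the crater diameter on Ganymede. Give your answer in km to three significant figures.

All impactor-dependent factors cancel in the ratio, leaving D_Ganymede/D_Earth = (g_Ganymede/g_Earth)^-0.21.
(1.43/9.81)^-0.21 = 0.1458^-0.21 = 1.498
D_Ganymede = 1.498 × 3.09 km = 4.63 km

D ≈ 4.63 km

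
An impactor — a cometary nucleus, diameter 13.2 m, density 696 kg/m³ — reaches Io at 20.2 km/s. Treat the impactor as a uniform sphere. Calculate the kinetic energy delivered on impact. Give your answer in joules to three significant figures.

E ≈ 1.71 × 10^14 J

v = 20200 m/s.
Mass m = (π/6) ρ d³ = (π/6) × 696 × (13.2)³ = 8.382 × 10^5 kg
E = ½ m v² = 0.5 × 8.382 × 10^5 × (20200)² = 1.710 × 10^14 J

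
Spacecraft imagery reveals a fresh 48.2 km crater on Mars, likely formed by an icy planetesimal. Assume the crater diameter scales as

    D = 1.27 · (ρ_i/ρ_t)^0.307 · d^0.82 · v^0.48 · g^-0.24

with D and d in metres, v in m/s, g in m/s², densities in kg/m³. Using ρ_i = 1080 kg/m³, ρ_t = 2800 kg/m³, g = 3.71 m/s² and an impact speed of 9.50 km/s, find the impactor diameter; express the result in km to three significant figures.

d ≈ 3.78 km

Rearranging for d: d = [D / (1.27 · (1080/2800)^0.307 · 9500^0.48 · 3.71^-0.24)]^(1/0.82).
D = 48200 m.
(1080/2800)^0.307 = 0.7464
9500^0.48 = 81.15
3.71^-0.24 = 0.7300
Denominator = 1.27 × 0.7464 × 81.15 × 0.7300 = 56.15
D / 56.15 = 48200 / 56.15 = 858.4
d = 858.4^(1/0.82) = 858.4^1.2195 = 3781 m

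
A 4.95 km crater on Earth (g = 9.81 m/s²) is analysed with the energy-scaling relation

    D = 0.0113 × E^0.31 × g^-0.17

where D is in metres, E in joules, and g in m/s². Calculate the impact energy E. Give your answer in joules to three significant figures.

E ≈ 5.52 × 10^18 J

Rearranging: E = [D / (0.0113 · g^-0.17)]^(1/0.31).
D = 4950 m.
g^-0.17 = 9.81^-0.17 = 0.6783
D / (0.0113 × 0.6783) = 4950 / (7.665 × 10^-3) = 6.458 × 10^5
E = (6.458 × 10^5)^3.2258 = 5.523 × 10^18 J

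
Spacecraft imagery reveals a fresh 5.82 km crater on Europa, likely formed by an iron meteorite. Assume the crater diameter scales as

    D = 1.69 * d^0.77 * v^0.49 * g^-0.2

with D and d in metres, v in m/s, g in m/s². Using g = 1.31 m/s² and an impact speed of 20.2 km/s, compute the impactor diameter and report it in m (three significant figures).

d ≈ 76.6 m

Rearranging for d: d = [D / (1.69 · 20200^0.49 · 1.31^-0.2)]^(1/0.77).
D = 5820 m.
20200^0.49 = 128.7
1.31^-0.2 = 0.9474
Denominator = 1.69 × 128.7 × 0.9474 = 206.1
D / 206.1 = 5820 / 206.1 = 28.24
d = 28.24^(1/0.77) = 28.24^1.2987 = 76.60 m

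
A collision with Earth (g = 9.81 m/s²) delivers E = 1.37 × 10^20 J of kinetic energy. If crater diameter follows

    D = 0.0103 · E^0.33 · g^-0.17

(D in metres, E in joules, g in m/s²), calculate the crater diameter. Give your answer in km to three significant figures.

E^0.33 = (1.37 × 10^20)^0.33 = 4.417 × 10^6
g^-0.17 = 9.81^-0.17 = 0.6783
D = 0.0103 × 4.417 × 10^6 × 0.6783 = 30859 m
   = 30.86 km

D ≈ 30.9 km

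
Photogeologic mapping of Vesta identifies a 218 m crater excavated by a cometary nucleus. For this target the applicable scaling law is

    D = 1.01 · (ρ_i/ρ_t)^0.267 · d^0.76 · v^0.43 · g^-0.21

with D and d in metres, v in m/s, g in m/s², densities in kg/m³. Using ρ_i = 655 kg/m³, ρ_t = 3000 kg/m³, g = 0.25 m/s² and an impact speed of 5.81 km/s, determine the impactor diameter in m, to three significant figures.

Rearranging for d: d = [D / (1.01 · (655/3000)^0.267 · 5810^0.43 · 0.25^-0.21)]^(1/0.76).
(655/3000)^0.267 = 0.6661
5810^0.43 = 41.55
0.25^-0.21 = 1.338
Denominator = 1.01 × 0.6661 × 41.55 × 1.338 = 37.40
D / 37.40 = 218 / 37.40 = 5.829
d = 5.829^(1/0.76) = 5.829^1.3158 = 10.17 m

d ≈ 10.2 m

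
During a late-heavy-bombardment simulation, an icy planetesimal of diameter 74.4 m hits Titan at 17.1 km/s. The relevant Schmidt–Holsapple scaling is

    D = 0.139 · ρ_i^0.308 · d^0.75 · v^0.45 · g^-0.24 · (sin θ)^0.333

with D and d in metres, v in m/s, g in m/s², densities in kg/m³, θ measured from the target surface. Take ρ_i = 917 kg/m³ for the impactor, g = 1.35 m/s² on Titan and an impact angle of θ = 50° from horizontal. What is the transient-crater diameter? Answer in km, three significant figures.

In SI units: v = 17100 m/s.
ρ_i^0.308 = 917^0.308 = 8.174
d^0.75 = 74.4^0.75 = 25.33
v^0.45 = 17100^0.45 = 80.32
g^-0.24 = 1.35^-0.24 = 0.9305
(sin 50°)^0.333 = 0.7660^0.333 = 0.9151
D = 0.139 × 8.174 × 25.33 × 80.32 × 0.9305 × 0.9151 = 1968 m
   = 1.968 km

D ≈ 1.97 km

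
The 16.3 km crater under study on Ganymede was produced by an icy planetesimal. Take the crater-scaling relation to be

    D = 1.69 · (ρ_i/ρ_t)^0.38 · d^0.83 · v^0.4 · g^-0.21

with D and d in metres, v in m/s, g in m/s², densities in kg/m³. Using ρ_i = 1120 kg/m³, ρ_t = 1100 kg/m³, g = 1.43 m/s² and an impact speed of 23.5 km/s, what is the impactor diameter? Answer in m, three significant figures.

d ≈ 536 m

Rearranging for d: d = [D / (1.69 · (1120/1100)^0.38 · 23500^0.4 · 1.43^-0.21)]^(1/0.83).
D = 16300 m.
(1120/1100)^0.38 = 1.007
23500^0.4 = 56.03
1.43^-0.21 = 0.9276
Denominator = 1.69 × 1.007 × 56.03 × 0.9276 = 88.45
D / 88.45 = 16300 / 88.45 = 184.3
d = 184.3^(1/0.83) = 184.3^1.2048 = 536.4 m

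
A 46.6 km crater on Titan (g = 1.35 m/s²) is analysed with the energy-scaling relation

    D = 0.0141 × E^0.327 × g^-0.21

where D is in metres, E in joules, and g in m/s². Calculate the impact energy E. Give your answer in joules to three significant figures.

E ≈ 1.05 × 10^20 J

Rearranging: E = [D / (0.0141 · g^-0.21)]^(1/0.327).
D = 46600 m.
g^-0.21 = 1.35^-0.21 = 0.9389
D / (0.0141 × 0.9389) = 46600 / (0.01324) = 3.520 × 10^6
E = (3.520 × 10^6)^3.0581 = 1.047 × 10^20 J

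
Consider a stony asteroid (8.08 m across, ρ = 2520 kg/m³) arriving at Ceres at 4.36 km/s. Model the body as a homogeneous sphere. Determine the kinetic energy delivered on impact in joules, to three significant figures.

v = 4360 m/s.
Mass m = (π/6) ρ d³ = (π/6) × 2520 × (8.08)³ = 6.960 × 10^5 kg
E = ½ m v² = 0.5 × 6.960 × 10^5 × (4360)² = 6.615 × 10^12 J

E ≈ 6.62 × 10^12 J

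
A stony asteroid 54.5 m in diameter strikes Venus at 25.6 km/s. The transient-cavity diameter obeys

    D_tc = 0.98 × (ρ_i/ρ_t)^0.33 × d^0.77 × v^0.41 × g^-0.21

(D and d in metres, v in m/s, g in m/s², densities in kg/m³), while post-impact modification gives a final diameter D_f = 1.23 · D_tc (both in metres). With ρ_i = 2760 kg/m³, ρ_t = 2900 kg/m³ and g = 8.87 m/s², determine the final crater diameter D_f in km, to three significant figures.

v = 25600 m/s.
(ρ_i/ρ_t)^0.33 = (2760/2900)^0.33 = 0.9838
d^0.77 = 54.5^0.77 = 21.73
v^0.41 = 25600^0.41 = 64.18
g^-0.21 = 8.87^-0.21 = 0.6323
D_tc = 0.98 × 0.9838 × 21.73 × 64.18 × 0.6323 = 850.2 m
D_f = 1.23 × 850.2 = 1046 m
     = 1.046 km

D_f ≈ 1.05 km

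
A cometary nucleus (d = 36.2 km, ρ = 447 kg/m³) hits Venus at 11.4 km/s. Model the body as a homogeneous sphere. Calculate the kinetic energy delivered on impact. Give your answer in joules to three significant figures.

E ≈ 7.21 × 10^23 J

d = 36200 m; v = 11400 m/s.
Mass m = (π/6) ρ d³ = (π/6) × 447 × (36200)³ = 1.110 × 10^16 kg
E = ½ m v² = 0.5 × 1.110 × 10^16 × (11400)² = 7.213 × 10^23 J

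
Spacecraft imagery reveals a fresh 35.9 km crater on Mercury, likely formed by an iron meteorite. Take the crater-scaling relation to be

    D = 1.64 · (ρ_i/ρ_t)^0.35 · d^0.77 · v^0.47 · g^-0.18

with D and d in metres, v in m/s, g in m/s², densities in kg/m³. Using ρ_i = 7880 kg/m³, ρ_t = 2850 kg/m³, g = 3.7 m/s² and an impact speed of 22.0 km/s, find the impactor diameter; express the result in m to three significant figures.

Rearranging for d: d = [D / (1.64 · (7880/2850)^0.35 · 22000^0.47 · 3.7^-0.18)]^(1/0.77).
D = 35900 m.
(7880/2850)^0.35 = 1.428
22000^0.47 = 109.9
3.7^-0.18 = 0.7902
Denominator = 1.64 × 1.428 × 109.9 × 0.7902 = 203.4
D / 203.4 = 35900 / 203.4 = 176.5
d = 176.5^(1/0.77) = 176.5^1.2987 = 827.7 m

d ≈ 828 m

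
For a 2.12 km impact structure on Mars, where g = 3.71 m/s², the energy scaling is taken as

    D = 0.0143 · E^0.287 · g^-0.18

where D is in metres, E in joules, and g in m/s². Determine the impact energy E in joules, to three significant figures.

E ≈ 2.37 × 10^18 J

Rearranging: E = [D / (0.0143 · g^-0.18)]^(1/0.287).
D = 2120 m.
g^-0.18 = 3.71^-0.18 = 0.7898
D / (0.0143 × 0.7898) = 2120 / (0.01129) = 1.878 × 10^5
E = (1.878 × 10^5)^3.4843 = 2.372 × 10^18 J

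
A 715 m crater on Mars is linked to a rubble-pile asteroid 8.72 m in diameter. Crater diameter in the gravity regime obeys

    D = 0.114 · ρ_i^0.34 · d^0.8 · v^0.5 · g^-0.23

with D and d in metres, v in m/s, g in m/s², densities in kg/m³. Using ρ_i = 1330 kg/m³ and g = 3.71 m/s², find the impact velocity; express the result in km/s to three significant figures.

v ≈ 16.9 km/s

Rearranging for v: v = [D / (0.114 · 1330^0.34 · 8.72^0.8 · 3.71^-0.23)]^(1/0.5).
1330^0.34 = 11.54
8.72^0.8 = 5.655
3.71^-0.23 = 0.7397
Denominator = 0.114 × 11.54 × 5.655 × 0.7397 = 5.503
D / 5.503 = 715 / 5.503 = 129.9
v = 129.9^(1/0.5) = 129.9^2 = 16874 m/s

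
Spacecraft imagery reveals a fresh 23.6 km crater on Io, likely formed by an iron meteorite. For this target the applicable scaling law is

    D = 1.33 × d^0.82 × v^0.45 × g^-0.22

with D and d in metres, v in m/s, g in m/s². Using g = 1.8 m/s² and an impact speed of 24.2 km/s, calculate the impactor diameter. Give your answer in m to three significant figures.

d ≈ 699 m

Rearranging for d: d = [D / (1.33 · 24200^0.45 · 1.8^-0.22)]^(1/0.82).
D = 23600 m.
24200^0.45 = 93.91
1.8^-0.22 = 0.8787
Denominator = 1.33 × 93.91 × 0.8787 = 109.7
D / 109.7 = 23600 / 109.7 = 215.1
d = 215.1^(1/0.82) = 215.1^1.2195 = 699.3 m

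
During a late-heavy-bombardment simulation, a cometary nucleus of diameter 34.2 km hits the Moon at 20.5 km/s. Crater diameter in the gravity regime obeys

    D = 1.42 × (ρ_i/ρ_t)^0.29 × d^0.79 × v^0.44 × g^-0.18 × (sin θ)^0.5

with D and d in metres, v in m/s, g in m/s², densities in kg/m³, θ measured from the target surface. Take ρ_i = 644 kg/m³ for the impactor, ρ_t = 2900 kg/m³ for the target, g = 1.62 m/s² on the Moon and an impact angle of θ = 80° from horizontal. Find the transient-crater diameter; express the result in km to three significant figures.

D ≈ 252 km

In SI units: d = 34200 m, v = 20500 m/s.
(ρ_i/ρ_t)^0.29 = (644/2900)^0.29 = 0.6464
d^0.79 = 34200^0.79 = 3818
v^0.44 = 20500^0.44 = 78.92
g^-0.18 = 1.62^-0.18 = 0.9168
(sin 80°)^0.5 = 0.9848^0.5 = 0.9924
D = 1.42 × 0.6464 × 3818 × 78.92 × 0.9168 × 0.9924 = 2.516 × 10^5 m
   = 251.6 km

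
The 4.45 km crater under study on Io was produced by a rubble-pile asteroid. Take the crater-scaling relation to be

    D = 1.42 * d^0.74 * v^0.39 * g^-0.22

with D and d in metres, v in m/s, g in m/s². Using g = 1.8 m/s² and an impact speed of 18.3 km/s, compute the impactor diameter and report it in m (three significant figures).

Rearranging for d: d = [D / (1.42 · 18300^0.39 · 1.8^-0.22)]^(1/0.74).
D = 4450 m.
18300^0.39 = 45.96
1.8^-0.22 = 0.8787
Denominator = 1.42 × 45.96 × 0.8787 = 57.35
D / 57.35 = 4450 / 57.35 = 77.59
d = 77.59^(1/0.74) = 77.59^1.3514 = 358.0 m

d ≈ 358 m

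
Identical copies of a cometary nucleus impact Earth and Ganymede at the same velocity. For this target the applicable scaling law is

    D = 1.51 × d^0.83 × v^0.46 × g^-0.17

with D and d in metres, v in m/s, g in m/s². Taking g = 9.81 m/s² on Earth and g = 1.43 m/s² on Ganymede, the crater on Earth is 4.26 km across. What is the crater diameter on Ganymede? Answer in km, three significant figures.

D ≈ 5.91 km

All impactor-dependent factors cancel in the ratio, leaving D_Ganymede/D_Earth = (g_Ganymede/g_Earth)^-0.17.
(1.43/9.81)^-0.17 = 0.1458^-0.17 = 1.387
D_Ganymede = 1.387 × 4.26 km = 5.91 km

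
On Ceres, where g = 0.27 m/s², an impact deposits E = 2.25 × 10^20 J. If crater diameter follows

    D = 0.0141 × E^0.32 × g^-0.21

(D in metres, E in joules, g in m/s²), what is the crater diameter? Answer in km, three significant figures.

D ≈ 60.4 km

E^0.32 = (2.25 × 10^20)^0.32 = 3.256 × 10^6
g^-0.21 = 0.27^-0.21 = 1.316
D = 0.0141 × 3.256 × 10^6 × 1.316 = 60417 m
   = 60.42 km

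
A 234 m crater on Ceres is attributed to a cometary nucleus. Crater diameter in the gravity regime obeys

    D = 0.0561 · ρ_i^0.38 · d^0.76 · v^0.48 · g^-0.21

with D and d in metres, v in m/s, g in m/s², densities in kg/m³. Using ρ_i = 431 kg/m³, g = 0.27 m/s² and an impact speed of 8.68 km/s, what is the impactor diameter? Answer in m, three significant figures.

Rearranging for d: d = [D / (0.0561 · 431^0.38 · 8680^0.48 · 0.27^-0.21)]^(1/0.76).
431^0.38 = 10.03
8680^0.48 = 77.71
0.27^-0.21 = 1.316
Denominator = 0.0561 × 10.03 × 77.71 × 1.316 = 57.54
D / 57.54 = 234 / 57.54 = 4.067
d = 4.067^(1/0.76) = 4.067^1.3158 = 6.334 m

d ≈ 6.33 m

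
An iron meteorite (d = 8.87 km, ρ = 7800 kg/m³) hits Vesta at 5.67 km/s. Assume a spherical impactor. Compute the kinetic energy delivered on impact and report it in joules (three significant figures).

E ≈ 4.58 × 10^22 J

d = 8870 m; v = 5670 m/s.
Mass m = (π/6) ρ d³ = (π/6) × 7800 × (8870)³ = 2.850 × 10^15 kg
E = ½ m v² = 0.5 × 2.850 × 10^15 × (5670)² = 4.581 × 10^22 J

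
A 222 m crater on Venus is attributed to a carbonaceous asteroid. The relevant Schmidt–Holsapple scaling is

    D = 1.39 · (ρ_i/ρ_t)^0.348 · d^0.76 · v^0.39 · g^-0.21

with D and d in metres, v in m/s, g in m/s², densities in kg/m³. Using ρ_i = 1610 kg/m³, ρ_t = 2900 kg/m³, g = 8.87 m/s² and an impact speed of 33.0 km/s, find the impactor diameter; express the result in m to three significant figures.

d ≈ 9.11 m

Rearranging for d: d = [D / (1.39 · (1610/2900)^0.348 · 33000^0.39 · 8.87^-0.21)]^(1/0.76).
(1610/2900)^0.348 = 0.8148
33000^0.39 = 57.84
8.87^-0.21 = 0.6323
Denominator = 1.39 × 0.8148 × 57.84 × 0.6323 = 41.42
D / 41.42 = 222 / 41.42 = 5.360
d = 5.360^(1/0.76) = 5.360^1.3158 = 9.108 m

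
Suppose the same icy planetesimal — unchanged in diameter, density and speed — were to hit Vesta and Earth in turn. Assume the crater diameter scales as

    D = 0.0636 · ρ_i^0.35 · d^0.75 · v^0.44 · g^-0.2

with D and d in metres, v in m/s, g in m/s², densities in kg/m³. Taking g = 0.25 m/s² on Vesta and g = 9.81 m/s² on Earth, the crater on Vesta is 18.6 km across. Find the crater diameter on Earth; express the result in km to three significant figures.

All impactor-dependent factors cancel in the ratio, leaving D_Earth/D_Vesta = (g_Earth/g_Vesta)^-0.2.
(9.81/0.25)^-0.2 = 39.24^-0.2 = 0.4800
D_Earth = 0.4800 × 18.6 km = 8.93 km

D ≈ 8.93 km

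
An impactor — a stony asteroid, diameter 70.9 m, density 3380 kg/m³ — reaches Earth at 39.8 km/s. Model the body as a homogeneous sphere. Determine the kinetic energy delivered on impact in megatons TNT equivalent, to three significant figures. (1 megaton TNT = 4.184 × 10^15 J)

E ≈ 119 Mt TNT

v = 39800 m/s.
Mass m = (π/6) ρ d³ = (π/6) × 3380 × (70.9)³ = 6.307 × 10^8 kg
E = ½ m v² = 0.5 × 6.307 × 10^8 × (39800)² = 4.995 × 10^17 J
   = 4.995 × 10^17 / 4.184×10^15 = 119.4 Mt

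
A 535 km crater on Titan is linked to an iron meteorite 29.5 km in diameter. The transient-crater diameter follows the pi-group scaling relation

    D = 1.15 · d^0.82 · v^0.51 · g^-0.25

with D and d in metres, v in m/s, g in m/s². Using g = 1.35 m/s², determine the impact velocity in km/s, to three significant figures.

Rearranging for v: v = [D / (1.15 · 29500^0.82 · 1.35^-0.25)]^(1/0.51).
D = 535000 m.
29500^0.82 = 4627
1.35^-0.25 = 0.9277
Denominator = 1.15 × 4627 × 0.9277 = 4936
D / 4936 = 535000 / 4936 = 108.4
v = 108.4^(1/0.51) = 108.4^1.9608 = 9779 m/s

v ≈ 9.78 km/s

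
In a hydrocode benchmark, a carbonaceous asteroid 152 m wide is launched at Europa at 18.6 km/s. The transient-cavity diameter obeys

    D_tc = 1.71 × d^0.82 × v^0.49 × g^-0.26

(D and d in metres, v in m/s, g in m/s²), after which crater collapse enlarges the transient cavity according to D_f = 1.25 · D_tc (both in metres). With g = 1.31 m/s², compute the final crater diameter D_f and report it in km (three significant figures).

v = 18600 m/s.
d^0.82 = 152^0.82 = 61.53
v^0.49 = 18600^0.49 = 123.6
g^-0.26 = 1.31^-0.26 = 0.9322
D_tc = 1.71 × 61.53 × 123.6 × 0.9322 = 12120 m
D_f = 1.25 × 12120 = 15150 m
     = 15.15 km

D_f ≈ 15.2 km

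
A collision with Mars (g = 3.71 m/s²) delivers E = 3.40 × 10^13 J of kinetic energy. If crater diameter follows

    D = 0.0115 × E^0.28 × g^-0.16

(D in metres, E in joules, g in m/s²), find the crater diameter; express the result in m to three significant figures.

E^0.28 = (3.40 × 10^13)^0.28 = 6.149 × 10^3
g^-0.16 = 3.71^-0.16 = 0.8108
D = 0.0115 × 6.149 × 10^3 × 0.8108 = 57.33 m

D ≈ 57.3 m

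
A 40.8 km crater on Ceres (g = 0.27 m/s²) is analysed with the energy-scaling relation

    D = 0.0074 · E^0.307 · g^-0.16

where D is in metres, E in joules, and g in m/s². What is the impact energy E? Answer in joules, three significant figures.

E ≈ 4.60 × 10^21 J

Rearranging: E = [D / (0.0074 · g^-0.16)]^(1/0.307).
D = 40800 m.
g^-0.16 = 0.27^-0.16 = 1.233
D / (0.0074 × 1.233) = 40800 / (9.124 × 10^-3) = 4.472 × 10^6
E = (4.472 × 10^6)^3.2573 = 4.599 × 10^21 J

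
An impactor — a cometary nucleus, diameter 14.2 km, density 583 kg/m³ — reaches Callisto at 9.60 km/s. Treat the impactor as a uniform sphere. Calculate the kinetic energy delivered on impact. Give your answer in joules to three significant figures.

E ≈ 4.03 × 10^22 J

d = 14200 m; v = 9600 m/s.
Mass m = (π/6) ρ d³ = (π/6) × 583 × (14200)³ = 8.740 × 10^14 kg
E = ½ m v² = 0.5 × 8.740 × 10^14 × (9600)² = 4.027 × 10^22 J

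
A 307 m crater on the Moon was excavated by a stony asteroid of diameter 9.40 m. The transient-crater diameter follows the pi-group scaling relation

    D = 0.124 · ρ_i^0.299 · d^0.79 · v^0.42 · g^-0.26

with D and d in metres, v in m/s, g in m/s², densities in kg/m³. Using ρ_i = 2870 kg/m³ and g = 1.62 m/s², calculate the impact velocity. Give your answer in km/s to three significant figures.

v ≈ 8.28 km/s

Rearranging for v: v = [D / (0.124 · 2870^0.299 · 9.4^0.79 · 1.62^-0.26)]^(1/0.42).
2870^0.299 = 10.81
9.4^0.79 = 5.872
1.62^-0.26 = 0.8821
Denominator = 0.124 × 10.81 × 5.872 × 0.8821 = 6.943
D / 6.943 = 307 / 6.943 = 44.22
v = 44.22^(1/0.42) = 44.22^2.381 = 8284 m/s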